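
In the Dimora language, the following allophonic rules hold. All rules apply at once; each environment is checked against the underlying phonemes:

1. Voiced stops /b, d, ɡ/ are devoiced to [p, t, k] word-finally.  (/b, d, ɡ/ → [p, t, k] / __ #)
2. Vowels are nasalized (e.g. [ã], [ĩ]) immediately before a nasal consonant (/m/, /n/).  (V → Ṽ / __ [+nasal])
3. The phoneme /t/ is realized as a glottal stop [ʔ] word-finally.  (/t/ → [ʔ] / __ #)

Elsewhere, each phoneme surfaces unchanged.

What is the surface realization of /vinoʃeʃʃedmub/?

/i/ (between /v/ and /n/): before a nasal consonant, so rule 2 applies → [ĩ].
/o/ — between /n/ and /ʃ/; rule 2 does not apply here → [o].
/e/ (between /ʃ/ and /ʃ/) is in the target of rule 2 but the environment (before a nasal consonant) is not met → [e].
/e/ (between /ʃ/ and /d/) fails the environment for rule 2, so it stays [e].
/d/ (between /e/ and /m/) is in the target of rule 1 but the environment (word-finally) is not met → [d].
/u/ (between /m/ and /b/) is in the target of rule 2 but the environment (before a nasal consonant) is not met → [u].
Rule 1 applies to /b/ (word-final: word-finally) → [p].

[vĩnoʃeʃʃedmup]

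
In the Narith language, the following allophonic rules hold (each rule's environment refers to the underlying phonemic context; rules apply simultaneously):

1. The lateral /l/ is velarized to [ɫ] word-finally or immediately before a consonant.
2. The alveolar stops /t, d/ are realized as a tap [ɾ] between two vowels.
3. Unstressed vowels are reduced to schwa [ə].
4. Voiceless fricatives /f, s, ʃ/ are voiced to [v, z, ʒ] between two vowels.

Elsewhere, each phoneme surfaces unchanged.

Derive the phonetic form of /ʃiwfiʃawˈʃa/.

[ʃəwfəʒəwˈʃa]

/ʃ/ — word-initial; rule 4 does not apply here → [ʃ].
/i/ — between /ʃ/ and /w/, in an unstressed syllable — surfaces as [ə] (rule 3).
/w/ — not in any rule's target class → [w].
/f/ — between /w/ and /i/; rule 4 does not apply here → [f].
/i/ (between /f/ and /ʃ/): in an unstressed syllable, so rule 3 applies → [ə].
/ʃ/ — between /i/ and /a/, between two vowels — surfaces as [ʒ] (rule 4).
/a/ (between /ʃ/ and /w/) occurs in an unstressed syllable → [ə] by rule 3.
/w/ (between /a/ and /ʃ/) is unaffected → [w].
/ʃ/ (between /w/ and /a/) fails the environment for rule 4, so it stays [ʃ].
/a/ — word-final; rule 3 does not apply here → [a].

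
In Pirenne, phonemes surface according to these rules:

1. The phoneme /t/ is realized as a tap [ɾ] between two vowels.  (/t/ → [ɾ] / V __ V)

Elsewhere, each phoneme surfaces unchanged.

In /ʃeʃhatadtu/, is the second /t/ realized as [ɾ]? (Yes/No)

/t/ — between /d/ and /u/; rule 1 does not apply here → [t].
The actual realization is [t], not [ɾ].

No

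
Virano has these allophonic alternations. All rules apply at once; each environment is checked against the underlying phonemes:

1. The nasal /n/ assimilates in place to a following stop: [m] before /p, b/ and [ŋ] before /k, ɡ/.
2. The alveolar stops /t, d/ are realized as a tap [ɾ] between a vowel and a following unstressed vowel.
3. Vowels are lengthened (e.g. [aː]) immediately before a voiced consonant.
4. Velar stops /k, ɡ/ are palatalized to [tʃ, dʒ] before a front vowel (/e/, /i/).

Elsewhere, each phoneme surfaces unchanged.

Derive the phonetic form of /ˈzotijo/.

/o/ (between /z/ and /t/) is in the target of rule 3 but the environment (before a voiced consonant) is not met → [o].
/t/ — between /o/ and /i/, between a vowel and a following unstressed vowel — surfaces as [ɾ] (rule 2).
Rule 3 applies to /i/ (between /t/ and /j/: before a voiced consonant) → [iː].
/o/ (word-final) is in the target of rule 3 but the environment (before a voiced consonant) is not met → [o].

[ˈzoɾiːjo]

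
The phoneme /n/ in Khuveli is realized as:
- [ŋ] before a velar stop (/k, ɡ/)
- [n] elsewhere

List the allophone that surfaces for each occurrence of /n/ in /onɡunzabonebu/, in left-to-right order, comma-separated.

[ŋ], [n], [n]

Occurrence 1 (position 2): before a velar stop → [ŋ].
Occurrence 2 (position 5): no conditioning environment matches → elsewhere allophone [n].
Occurrence 3 (position 10): no conditioning environment matches → elsewhere allophone [n].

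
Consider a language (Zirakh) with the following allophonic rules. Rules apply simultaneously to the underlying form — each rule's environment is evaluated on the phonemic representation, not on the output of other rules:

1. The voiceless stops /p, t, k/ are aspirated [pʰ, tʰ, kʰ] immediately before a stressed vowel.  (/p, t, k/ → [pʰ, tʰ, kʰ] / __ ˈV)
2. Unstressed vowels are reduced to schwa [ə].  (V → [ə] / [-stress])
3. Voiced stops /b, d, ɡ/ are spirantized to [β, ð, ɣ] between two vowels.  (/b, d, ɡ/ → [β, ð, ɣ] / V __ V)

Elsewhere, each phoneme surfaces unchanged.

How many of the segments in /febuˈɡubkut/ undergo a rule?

5

Segments that undergo a rule: /e/ → [ə] (rule 2); /b/ → [β] (rule 3); /u/ → [ə] (rule 2); /ɡ/ → [ɣ] (rule 3); /u/ → [ə] (rule 2).
All other segments surface unchanged.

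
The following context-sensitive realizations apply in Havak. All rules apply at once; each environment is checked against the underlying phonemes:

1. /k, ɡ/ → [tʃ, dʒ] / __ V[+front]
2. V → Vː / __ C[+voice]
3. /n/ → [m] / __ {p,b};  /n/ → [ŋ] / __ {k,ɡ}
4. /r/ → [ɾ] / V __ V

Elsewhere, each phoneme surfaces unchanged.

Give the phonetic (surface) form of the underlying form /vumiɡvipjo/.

Rule 2 applies to /u/ (between /v/ and /m/: before a voiced consonant) → [uː].
/i/ (between /m/ and /ɡ/): before a voiced consonant, so rule 2 applies → [iː].
/ɡ/ (between /i/ and /v/): rule 1 targets it, but not before a front vowel → unchanged [ɡ].
/i/ — between /v/ and /p/; rule 2 does not apply here → [i].
/o/ (word-final) fails the environment for rule 2, so it stays [o].

[vuːmiːɡvipjo]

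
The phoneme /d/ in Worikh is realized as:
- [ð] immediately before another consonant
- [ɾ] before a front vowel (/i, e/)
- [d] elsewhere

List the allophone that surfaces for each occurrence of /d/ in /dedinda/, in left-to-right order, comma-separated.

Occurrence 1 (position 1): before a front vowel (/i, e/) → [ɾ].
Occurrence 2 (position 3): before a front vowel (/i, e/) → [ɾ].
Occurrence 3 (position 6): no conditioning environment matches → elsewhere allophone [d].

[ɾ], [ɾ], [d]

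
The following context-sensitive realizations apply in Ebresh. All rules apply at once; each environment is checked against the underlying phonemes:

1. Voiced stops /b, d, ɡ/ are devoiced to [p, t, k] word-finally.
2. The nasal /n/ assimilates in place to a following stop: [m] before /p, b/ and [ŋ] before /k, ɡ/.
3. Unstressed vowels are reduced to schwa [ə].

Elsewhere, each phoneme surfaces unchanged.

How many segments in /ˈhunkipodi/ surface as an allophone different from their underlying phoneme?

4

Segments that undergo a rule: /n/ → [ŋ] (rule 2); /i/ → [ə] (rule 3); /o/ → [ə] (rule 3); /i/ → [ə] (rule 3).
All other segments surface unchanged.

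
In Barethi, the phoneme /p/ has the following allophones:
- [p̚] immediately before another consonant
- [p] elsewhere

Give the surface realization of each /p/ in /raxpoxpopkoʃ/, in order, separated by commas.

Occurrence 1 (position 4): no conditioning environment matches → elsewhere allophone [p].
Occurrence 2 (position 7): no conditioning environment matches → elsewhere allophone [p].
Occurrence 3 (position 9): immediately before another consonant → [p̚].

[p], [p], [p̚]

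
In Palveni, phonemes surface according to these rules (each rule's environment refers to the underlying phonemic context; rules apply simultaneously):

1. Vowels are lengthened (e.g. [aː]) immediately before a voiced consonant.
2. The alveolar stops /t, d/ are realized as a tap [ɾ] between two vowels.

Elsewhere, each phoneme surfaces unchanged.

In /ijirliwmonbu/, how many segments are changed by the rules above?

Segments that undergo a rule: /i/ → [iː] (rule 1); /i/ → [iː] (rule 1); /i/ → [iː] (rule 1); /o/ → [oː] (rule 1).
All other segments surface unchanged.

4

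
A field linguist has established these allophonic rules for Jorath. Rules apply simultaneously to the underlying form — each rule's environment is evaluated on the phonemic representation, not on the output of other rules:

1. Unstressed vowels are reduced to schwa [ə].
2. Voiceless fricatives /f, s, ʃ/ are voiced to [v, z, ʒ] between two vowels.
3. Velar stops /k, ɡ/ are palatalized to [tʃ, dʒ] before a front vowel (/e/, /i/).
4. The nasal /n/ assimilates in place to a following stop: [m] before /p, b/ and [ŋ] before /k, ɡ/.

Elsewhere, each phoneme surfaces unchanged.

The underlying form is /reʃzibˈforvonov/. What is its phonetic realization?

[rəʃzəbˈforvənəv]

/r/ (word-initial): no rule targets it → [r].
/e/ (between /r/ and /ʃ/): in an unstressed syllable, so rule 1 applies → [ə].
/ʃ/ (between /e/ and /z/): rule 2 targets it, but not between two vowels → unchanged [ʃ].
/z/ (between /ʃ/ and /i/) is unaffected → [z].
/i/ (between /z/ and /b/): in an unstressed syllable, so rule 1 applies → [ə].
/b/ stays [b].
/f/ (between /b/ and /o/) fails the environment for rule 2, so it stays [f].
/o/ (between /f/ and /r/): rule 1 targets it, but not in an unstressed syllable → unchanged [o].
/r/ (between /o/ and /v/): no rule targets it → [r].
/v/ (between /r/ and /o/): no rule targets it → [v].
/o/ (between /v/ and /n/) occurs in an unstressed syllable → [ə] by rule 1.
/n/ (between /o/ and /o/): rule 4 targets it, but not before a labial or velar stop → unchanged [n].
/o/ meets the environment for rule 1 (in an unstressed syllable) → [ə].
/v/ (word-final): no rule targets it → [v].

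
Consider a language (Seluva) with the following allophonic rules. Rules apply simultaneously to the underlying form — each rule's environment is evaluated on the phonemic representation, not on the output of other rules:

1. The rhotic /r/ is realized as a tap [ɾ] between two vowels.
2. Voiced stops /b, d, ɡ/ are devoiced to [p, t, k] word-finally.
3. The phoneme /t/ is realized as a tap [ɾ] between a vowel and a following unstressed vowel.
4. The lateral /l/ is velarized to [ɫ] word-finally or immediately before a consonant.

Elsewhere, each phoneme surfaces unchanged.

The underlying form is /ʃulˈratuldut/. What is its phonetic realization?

/ʃ/ stays [ʃ].
/u/ — not in any rule's target class → [u].
/l/ (between /u/ and /r/): word-finally or immediately before a consonant, so rule 4 applies → [ɫ].
/r/ (between /l/ and /a/) fails the environment for rule 1, so it stays [r].
/a/ (between /r/ and /t/) is unaffected → [a].
/t/ — between /a/ and /u/, between a vowel and a following unstressed vowel — surfaces as [ɾ] (rule 3).
/u/ stays [u].
/l/ meets the environment for rule 4 (word-finally or immediately before a consonant) → [ɫ].
/d/ (between /l/ and /u/): rule 2 targets it, but not word-finally → unchanged [d].
/u/ stays [u].
/t/ (word-final): rule 3 targets it, but not between a vowel and a following unstressed vowel → unchanged [t].

[ʃuɫˈraɾuɫdut]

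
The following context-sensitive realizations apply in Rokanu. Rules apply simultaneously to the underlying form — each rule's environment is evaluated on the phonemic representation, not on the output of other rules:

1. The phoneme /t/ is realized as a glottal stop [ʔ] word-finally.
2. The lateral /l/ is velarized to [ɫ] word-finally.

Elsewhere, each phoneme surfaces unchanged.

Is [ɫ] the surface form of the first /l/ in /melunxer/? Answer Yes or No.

/l/ — between /e/ and /u/; rule 2 does not apply here → [l].
The actual realization is [l], not [ɫ].

No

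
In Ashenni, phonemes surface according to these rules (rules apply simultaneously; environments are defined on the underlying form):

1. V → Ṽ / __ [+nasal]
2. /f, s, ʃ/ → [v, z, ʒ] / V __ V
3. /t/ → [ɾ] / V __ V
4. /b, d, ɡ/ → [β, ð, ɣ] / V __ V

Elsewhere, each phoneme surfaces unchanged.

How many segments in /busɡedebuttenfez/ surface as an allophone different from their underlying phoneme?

3

Segments that undergo a rule: /d/ → [ð] (rule 4); /b/ → [β] (rule 4); /e/ → [ẽ] (rule 1).
All other segments surface unchanged.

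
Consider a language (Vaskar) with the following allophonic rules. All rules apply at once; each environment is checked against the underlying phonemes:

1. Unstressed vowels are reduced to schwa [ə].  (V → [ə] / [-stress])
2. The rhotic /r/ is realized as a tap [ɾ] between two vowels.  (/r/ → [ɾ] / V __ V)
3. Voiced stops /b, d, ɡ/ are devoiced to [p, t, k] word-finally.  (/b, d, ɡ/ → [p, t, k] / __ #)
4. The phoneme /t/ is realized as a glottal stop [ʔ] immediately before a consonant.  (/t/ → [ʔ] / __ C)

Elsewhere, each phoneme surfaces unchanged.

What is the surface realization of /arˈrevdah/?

/a/ — word-initial, in an unstressed syllable — surfaces as [ə] (rule 1).
/r/ — between /a/ and /r/; rule 2 does not apply here → [r].
/r/ (between /r/ and /e/): rule 2 targets it, but not between two vowels → unchanged [r].
/e/ (between /r/ and /v/) is in the target of rule 1 but the environment (in an unstressed syllable) is not met → [e].
/v/ — not in any rule's target class → [v].
/d/ (between /v/ and /a/) is in the target of rule 3 but the environment (word-finally) is not met → [d].
/a/ — between /d/ and /h/, in an unstressed syllable — surfaces as [ə] (rule 1).
/h/ — not in any rule's target class → [h].

[ərˈrevdəh]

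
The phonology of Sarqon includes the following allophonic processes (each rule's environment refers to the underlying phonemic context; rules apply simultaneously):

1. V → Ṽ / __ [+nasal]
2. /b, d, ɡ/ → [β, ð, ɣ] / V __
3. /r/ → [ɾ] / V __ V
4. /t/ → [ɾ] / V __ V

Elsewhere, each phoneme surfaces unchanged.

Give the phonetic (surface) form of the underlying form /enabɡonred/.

/e/ (word-initial) occurs before a nasal consonant → [ẽ] by rule 1.
/n/ (between /e/ and /a/): no rule targets it → [n].
/a/ (between /n/ and /b/) fails the environment for rule 1, so it stays [a].
/b/ (between /a/ and /ɡ/) occurs immediately after a vowel → [β] by rule 2.
/ɡ/ (between /b/ and /o/): rule 2 targets it, but not immediately after a vowel → unchanged [ɡ].
/o/ (between /ɡ/ and /n/): before a nasal consonant, so rule 1 applies → [õ].
/n/ (between /o/ and /r/): no rule targets it → [n].
/r/ (between /n/ and /e/) fails the environment for rule 3, so it stays [r].
/e/ (between /r/ and /d/): rule 1 targets it, but not before a nasal consonant → unchanged [e].
/d/ (word-final): immediately after a vowel, so rule 2 applies → [ð].

[ẽnaβɡõnreð]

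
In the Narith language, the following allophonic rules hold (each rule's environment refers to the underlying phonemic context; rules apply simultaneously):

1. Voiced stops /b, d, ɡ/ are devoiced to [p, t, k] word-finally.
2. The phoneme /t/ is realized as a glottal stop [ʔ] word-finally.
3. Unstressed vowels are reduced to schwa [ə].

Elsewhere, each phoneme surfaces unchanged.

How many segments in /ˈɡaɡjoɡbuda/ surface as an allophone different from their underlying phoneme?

3

Segments that undergo a rule: /o/ → [ə] (rule 3); /u/ → [ə] (rule 3); /a/ → [ə] (rule 3).
All other segments surface unchanged.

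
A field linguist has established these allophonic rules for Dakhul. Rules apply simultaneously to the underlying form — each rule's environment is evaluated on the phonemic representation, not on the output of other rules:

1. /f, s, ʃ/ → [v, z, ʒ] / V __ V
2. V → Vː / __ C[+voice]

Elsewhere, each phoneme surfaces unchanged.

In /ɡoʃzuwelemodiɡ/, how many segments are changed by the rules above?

Segments that undergo a rule: /u/ → [uː] (rule 2); /e/ → [eː] (rule 2); /e/ → [eː] (rule 2); /o/ → [oː] (rule 2); /i/ → [iː] (rule 2).
All other segments surface unchanged.

5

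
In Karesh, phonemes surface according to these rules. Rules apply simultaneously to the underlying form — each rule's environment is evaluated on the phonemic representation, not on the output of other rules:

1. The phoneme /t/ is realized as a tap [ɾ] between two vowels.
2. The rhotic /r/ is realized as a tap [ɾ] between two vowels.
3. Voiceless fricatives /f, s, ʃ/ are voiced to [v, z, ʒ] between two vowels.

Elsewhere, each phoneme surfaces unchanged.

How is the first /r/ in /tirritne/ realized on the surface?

/r/ (between /i/ and /r/) is in the target of rule 2 but the environment (between two vowels) is not met → [r].

[r]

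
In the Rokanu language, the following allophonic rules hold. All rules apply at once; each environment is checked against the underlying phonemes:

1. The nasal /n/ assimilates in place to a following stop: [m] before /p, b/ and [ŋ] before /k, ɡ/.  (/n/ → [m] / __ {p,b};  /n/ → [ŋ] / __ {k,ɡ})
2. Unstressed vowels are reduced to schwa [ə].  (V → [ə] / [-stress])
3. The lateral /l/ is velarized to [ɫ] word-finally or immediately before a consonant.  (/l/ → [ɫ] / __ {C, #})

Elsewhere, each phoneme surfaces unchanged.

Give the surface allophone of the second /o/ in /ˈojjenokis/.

[ə]

/o/ — between /n/ and /k/, in an unstressed syllable — surfaces as [ə] (rule 2).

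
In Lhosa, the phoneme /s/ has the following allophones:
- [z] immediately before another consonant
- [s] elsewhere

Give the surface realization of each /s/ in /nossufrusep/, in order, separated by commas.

Occurrence 1 (position 3): immediately before another consonant → [z].
Occurrence 2 (position 4): no conditioning environment matches → elsewhere allophone [s].
Occurrence 3 (position 9): no conditioning environment matches → elsewhere allophone [s].

[z], [s], [s]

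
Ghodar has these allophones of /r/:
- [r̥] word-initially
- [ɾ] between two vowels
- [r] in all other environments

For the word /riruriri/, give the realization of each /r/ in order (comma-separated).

Occurrence 1 (position 1): word-initially → [r̥].
Occurrence 2 (position 3): between two vowels → [ɾ].
Occurrence 3 (position 5): between two vowels → [ɾ].
Occurrence 4 (position 7): between two vowels → [ɾ].

[r̥], [ɾ], [ɾ], [ɾ]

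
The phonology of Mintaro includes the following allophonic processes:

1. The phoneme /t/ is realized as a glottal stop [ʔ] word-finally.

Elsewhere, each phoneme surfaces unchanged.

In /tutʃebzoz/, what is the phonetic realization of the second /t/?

/t/ (between /u/ and /ʃ/): rule 1 targets it, but not word-finally → unchanged [t].

[t]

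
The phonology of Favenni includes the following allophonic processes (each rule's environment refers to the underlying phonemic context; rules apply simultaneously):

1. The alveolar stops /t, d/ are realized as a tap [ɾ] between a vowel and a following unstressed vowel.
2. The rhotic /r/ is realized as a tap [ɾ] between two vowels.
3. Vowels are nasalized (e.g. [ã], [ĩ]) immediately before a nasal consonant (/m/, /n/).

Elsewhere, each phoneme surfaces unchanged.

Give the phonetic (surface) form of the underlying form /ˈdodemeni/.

[ˈdoɾẽmẽni]

/d/ — word-initial; rule 1 does not apply here → [d].
/o/ (between /d/ and /d/) is in the target of rule 3 but the environment (before a nasal consonant) is not met → [o].
/d/ (between /o/ and /e/) occurs between a vowel and a following unstressed vowel → [ɾ] by rule 1.
/e/ (between /d/ and /m/) occurs before a nasal consonant → [ẽ] by rule 3.
Rule 3 applies to /e/ (between /m/ and /n/: before a nasal consonant) → [ẽ].
/i/ (word-final) is in the target of rule 3 but the environment (before a nasal consonant) is not met → [i].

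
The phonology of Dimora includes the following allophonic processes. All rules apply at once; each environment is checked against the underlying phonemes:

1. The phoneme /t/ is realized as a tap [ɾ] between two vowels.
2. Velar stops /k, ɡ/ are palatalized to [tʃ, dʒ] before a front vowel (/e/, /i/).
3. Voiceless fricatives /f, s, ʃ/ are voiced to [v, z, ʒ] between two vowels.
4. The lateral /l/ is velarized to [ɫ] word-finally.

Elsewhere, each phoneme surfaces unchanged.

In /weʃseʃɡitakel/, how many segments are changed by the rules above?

4

Segments that undergo a rule: /ɡ/ → [dʒ] (rule 2); /t/ → [ɾ] (rule 1); /k/ → [tʃ] (rule 2); /l/ → [ɫ] (rule 4).
All other segments surface unchanged.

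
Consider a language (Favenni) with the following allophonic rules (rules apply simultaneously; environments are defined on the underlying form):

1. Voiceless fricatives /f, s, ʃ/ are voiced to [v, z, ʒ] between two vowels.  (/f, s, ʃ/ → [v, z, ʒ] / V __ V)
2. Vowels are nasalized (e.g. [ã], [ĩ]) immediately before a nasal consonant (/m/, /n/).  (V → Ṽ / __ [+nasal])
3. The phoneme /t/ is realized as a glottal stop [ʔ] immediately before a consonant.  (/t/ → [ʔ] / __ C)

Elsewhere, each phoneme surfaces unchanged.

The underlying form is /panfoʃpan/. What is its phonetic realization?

[pãnfoʃpãn]

/p/ (word-initial) is unaffected → [p].
/a/ — between /p/ and /n/, before a nasal consonant — surfaces as [ã] (rule 2).
/n/ stays [n].
/f/ (between /n/ and /o/) fails the environment for rule 1, so it stays [f].
/o/ (between /f/ and /ʃ/): rule 2 targets it, but not before a nasal consonant → unchanged [o].
/ʃ/ (between /o/ and /p/) fails the environment for rule 1, so it stays [ʃ].
/p/ (between /ʃ/ and /a/): no rule targets it → [p].
/a/ — between /p/ and /n/, before a nasal consonant — surfaces as [ã] (rule 2).
/n/ — not in any rule's target class → [n].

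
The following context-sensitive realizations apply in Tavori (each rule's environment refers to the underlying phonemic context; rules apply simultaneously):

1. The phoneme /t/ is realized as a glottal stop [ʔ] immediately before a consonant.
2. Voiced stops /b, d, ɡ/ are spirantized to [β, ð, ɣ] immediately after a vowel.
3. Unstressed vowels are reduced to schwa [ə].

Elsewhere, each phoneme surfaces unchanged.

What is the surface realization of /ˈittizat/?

[ˈiʔtəzət]

/i/ — word-initial; rule 3 does not apply here → [i].
/t/ meets the environment for rule 1 (immediately before a consonant) → [ʔ].
/t/ — between /t/ and /i/; rule 1 does not apply here → [t].
/i/ (between /t/ and /z/) occurs in an unstressed syllable → [ə] by rule 3.
/z/ (between /i/ and /a/): no rule targets it → [z].
/a/ — between /z/ and /t/, in an unstressed syllable — surfaces as [ə] (rule 3).
/t/ (word-final) fails the environment for rule 1, so it stays [t].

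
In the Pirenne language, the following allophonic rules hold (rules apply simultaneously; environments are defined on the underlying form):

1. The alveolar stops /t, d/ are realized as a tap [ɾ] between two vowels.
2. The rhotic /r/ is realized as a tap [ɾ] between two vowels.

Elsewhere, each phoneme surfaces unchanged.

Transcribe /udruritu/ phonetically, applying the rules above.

/u/ — not in any rule's target class → [u].
/d/ (between /u/ and /r/) fails the environment for rule 1, so it stays [d].
/r/ — between /d/ and /u/; rule 2 does not apply here → [r].
/u/ (between /r/ and /r/) is unaffected → [u].
Rule 2 applies to /r/ (between /u/ and /i/: between two vowels) → [ɾ].
/i/ — not in any rule's target class → [i].
/t/ meets the environment for rule 1 (between two vowels) → [ɾ].
/u/ stays [u].

[udruɾiɾu]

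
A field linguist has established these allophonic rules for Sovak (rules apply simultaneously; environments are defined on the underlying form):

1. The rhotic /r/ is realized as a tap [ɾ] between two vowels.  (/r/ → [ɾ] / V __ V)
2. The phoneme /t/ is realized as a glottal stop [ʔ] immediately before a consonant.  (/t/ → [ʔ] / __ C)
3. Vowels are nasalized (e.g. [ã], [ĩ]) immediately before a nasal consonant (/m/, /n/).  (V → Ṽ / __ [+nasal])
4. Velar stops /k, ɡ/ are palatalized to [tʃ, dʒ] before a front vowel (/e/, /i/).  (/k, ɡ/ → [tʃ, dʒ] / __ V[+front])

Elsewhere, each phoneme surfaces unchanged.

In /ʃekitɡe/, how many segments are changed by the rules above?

3

Segments that undergo a rule: /k/ → [tʃ] (rule 4); /t/ → [ʔ] (rule 2); /ɡ/ → [dʒ] (rule 4).
All other segments surface unchanged.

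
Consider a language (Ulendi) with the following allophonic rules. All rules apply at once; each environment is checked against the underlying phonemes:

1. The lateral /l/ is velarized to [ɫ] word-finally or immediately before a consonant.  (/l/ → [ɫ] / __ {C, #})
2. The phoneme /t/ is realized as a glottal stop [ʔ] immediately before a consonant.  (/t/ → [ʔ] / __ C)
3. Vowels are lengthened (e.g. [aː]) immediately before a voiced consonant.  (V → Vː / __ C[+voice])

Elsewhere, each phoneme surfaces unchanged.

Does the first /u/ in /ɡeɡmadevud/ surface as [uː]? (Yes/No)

/u/ — between /v/ and /d/, before a voiced consonant — surfaces as [uː] (rule 3).
The actual realization is [uː], which matches [uː].

Yes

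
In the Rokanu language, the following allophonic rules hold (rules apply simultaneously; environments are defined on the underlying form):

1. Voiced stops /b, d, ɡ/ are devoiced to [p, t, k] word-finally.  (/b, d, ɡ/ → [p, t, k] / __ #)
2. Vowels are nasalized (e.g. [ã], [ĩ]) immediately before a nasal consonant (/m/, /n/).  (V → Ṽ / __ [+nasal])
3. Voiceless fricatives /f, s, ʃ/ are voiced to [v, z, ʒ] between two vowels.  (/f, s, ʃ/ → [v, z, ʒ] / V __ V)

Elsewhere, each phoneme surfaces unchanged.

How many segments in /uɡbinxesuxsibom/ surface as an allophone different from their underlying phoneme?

Segments that undergo a rule: /i/ → [ĩ] (rule 2); /s/ → [z] (rule 3); /o/ → [õ] (rule 2).
All other segments surface unchanged.

3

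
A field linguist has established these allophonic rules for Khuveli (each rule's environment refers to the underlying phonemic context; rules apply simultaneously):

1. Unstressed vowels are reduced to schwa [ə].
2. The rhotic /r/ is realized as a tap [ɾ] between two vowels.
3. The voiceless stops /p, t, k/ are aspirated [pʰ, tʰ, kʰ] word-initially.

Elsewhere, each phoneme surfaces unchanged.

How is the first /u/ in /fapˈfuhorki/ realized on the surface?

[u]

/u/ (between /f/ and /h/) fails the environment for rule 1, so it stays [u].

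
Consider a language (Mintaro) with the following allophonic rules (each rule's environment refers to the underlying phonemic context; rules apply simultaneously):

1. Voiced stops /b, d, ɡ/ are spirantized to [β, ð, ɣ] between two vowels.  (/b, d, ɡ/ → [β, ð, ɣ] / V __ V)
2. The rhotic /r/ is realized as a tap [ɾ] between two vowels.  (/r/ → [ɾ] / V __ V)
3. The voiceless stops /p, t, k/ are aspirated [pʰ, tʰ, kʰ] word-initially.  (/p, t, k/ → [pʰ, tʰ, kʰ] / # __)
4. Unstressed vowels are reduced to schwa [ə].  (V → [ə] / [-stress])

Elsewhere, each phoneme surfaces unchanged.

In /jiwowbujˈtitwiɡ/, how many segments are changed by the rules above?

4

Segments that undergo a rule: /i/ → [ə] (rule 4); /o/ → [ə] (rule 4); /u/ → [ə] (rule 4); /i/ → [ə] (rule 4).
All other segments surface unchanged.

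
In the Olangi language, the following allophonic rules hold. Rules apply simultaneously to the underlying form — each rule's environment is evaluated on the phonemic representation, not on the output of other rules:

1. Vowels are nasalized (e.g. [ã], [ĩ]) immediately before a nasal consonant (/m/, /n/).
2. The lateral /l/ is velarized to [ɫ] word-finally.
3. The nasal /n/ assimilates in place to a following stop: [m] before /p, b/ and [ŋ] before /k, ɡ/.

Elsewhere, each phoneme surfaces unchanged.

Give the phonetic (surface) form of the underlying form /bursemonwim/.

[bursẽmõnwĩm]

/b/ (word-initial): no rule targets it → [b].
/u/ — between /b/ and /r/; rule 1 does not apply here → [u].
/r/ — not in any rule's target class → [r].
/s/ (between /r/ and /e/): no rule targets it → [s].
/e/ (between /s/ and /m/): before a nasal consonant, so rule 1 applies → [ẽ].
/m/ (between /e/ and /o/): no rule targets it → [m].
/o/ — between /m/ and /n/, before a nasal consonant — surfaces as [õ] (rule 1).
/n/ — between /o/ and /w/; rule 3 does not apply here → [n].
/w/ (between /n/ and /i/) is unaffected → [w].
/i/ — between /w/ and /m/, before a nasal consonant — surfaces as [ĩ] (rule 1).
/m/ (word-final) is unaffected → [m].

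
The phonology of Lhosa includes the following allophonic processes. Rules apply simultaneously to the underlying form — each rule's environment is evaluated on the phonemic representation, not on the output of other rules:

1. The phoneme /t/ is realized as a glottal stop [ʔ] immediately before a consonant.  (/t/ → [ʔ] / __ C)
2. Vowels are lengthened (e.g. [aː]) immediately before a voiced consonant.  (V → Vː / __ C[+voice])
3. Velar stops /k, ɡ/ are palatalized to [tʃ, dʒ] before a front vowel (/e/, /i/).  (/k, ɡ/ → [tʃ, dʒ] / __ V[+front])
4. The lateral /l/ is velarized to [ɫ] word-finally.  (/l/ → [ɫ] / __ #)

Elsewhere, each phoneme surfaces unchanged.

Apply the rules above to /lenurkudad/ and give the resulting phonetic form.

[leːnuːrkuːdaːd]

/l/ (word-initial) fails the environment for rule 4, so it stays [l].
/e/ (between /l/ and /n/): before a voiced consonant, so rule 2 applies → [eː].
/n/ stays [n].
Rule 2 applies to /u/ (between /n/ and /r/: before a voiced consonant) → [uː].
/r/ (between /u/ and /k/) is unaffected → [r].
/k/ (between /r/ and /u/): rule 3 targets it, but not before a front vowel → unchanged [k].
Rule 2 applies to /u/ (between /k/ and /d/: before a voiced consonant) → [uː].
/d/ — not in any rule's target class → [d].
/a/ meets the environment for rule 2 (before a voiced consonant) → [aː].
/d/ stays [d].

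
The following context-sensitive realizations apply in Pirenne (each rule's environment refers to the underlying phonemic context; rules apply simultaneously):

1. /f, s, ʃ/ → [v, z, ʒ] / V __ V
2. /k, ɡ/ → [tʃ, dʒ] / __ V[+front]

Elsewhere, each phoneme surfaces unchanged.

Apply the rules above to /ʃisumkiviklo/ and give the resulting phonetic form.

[ʃizumtʃiviklo]

/ʃ/ (word-initial): rule 1 targets it, but not between two vowels → unchanged [ʃ].
/s/ — between /i/ and /u/, between two vowels — surfaces as [z] (rule 1).
/k/ (between /m/ and /i/): before a front vowel, so rule 2 applies → [tʃ].
/k/ (between /i/ and /l/): rule 2 targets it, but not before a front vowel → unchanged [k].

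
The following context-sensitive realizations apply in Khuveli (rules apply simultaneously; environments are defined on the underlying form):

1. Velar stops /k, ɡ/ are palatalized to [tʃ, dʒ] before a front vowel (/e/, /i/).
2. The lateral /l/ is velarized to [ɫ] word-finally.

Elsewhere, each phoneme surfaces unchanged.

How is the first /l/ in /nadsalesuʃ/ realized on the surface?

/l/ (between /a/ and /e/): rule 2 targets it, but not word-finally → unchanged [l].

[l]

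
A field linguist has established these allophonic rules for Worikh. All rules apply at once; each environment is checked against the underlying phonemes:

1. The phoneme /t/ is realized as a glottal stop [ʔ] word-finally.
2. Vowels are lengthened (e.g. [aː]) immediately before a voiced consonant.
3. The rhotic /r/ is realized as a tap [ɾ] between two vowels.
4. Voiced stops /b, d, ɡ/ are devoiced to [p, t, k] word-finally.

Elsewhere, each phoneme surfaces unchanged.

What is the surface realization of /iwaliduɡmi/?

/i/ (word-initial): before a voiced consonant, so rule 2 applies → [iː].
/w/ (between /i/ and /a/) is unaffected → [w].
Rule 2 applies to /a/ (between /w/ and /l/: before a voiced consonant) → [aː].
/l/ stays [l].
/i/ meets the environment for rule 2 (before a voiced consonant) → [iː].
/d/ (between /i/ and /u/) fails the environment for rule 4, so it stays [d].
/u/ (between /d/ and /ɡ/): before a voiced consonant, so rule 2 applies → [uː].
/ɡ/ (between /u/ and /m/) is in the target of rule 4 but the environment (word-finally) is not met → [ɡ].
/m/ (between /ɡ/ and /i/): no rule targets it → [m].
/i/ — word-final; rule 2 does not apply here → [i].

[iːwaːliːduːɡmi]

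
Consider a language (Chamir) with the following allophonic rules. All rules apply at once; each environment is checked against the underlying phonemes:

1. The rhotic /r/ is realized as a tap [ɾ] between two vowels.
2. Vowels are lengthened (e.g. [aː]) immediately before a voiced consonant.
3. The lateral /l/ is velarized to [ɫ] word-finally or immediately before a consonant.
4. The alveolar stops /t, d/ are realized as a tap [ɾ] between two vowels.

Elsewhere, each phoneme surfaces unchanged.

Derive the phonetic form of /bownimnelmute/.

[boːwniːmneːɫmuɾe]

/o/ — between /b/ and /w/, before a voiced consonant — surfaces as [oː] (rule 2).
/i/ (between /n/ and /m/): before a voiced consonant, so rule 2 applies → [iː].
/e/ meets the environment for rule 2 (before a voiced consonant) → [eː].
/l/ (between /e/ and /m/): word-finally or immediately before a consonant, so rule 3 applies → [ɫ].
/u/ (between /m/ and /t/) fails the environment for rule 2, so it stays [u].
/t/ (between /u/ and /e/) occurs between two vowels → [ɾ] by rule 4.
/e/ (word-final) fails the environment for rule 2, so it stays [e].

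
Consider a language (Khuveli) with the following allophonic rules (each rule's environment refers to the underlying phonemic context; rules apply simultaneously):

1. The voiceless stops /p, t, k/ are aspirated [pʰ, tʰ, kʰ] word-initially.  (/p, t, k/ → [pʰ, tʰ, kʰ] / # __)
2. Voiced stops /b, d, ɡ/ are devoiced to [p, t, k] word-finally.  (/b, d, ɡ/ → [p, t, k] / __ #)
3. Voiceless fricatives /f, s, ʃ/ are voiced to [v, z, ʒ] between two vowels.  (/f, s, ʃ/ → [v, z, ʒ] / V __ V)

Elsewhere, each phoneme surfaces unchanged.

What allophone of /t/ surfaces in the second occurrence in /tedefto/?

/t/ (between /f/ and /o/): rule 1 targets it, but not word-initially → unchanged [t].

[t]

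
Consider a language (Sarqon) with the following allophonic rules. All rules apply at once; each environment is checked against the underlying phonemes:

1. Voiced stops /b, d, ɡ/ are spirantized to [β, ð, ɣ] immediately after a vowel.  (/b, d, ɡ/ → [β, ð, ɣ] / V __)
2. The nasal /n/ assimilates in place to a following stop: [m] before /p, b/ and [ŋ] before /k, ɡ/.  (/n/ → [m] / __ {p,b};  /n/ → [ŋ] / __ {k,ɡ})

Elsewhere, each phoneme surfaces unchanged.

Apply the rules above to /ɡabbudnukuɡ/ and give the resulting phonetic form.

[ɡaβbuðnukuɣ]

/ɡ/ — word-initial; rule 1 does not apply here → [ɡ].
/a/ — not in any rule's target class → [a].
/b/ (between /a/ and /b/) occurs immediately after a vowel → [β] by rule 1.
/b/ (between /b/ and /u/): rule 1 targets it, but not immediately after a vowel → unchanged [b].
/u/ (between /b/ and /d/) is unaffected → [u].
Rule 1 applies to /d/ (between /u/ and /n/: immediately after a vowel) → [ð].
/n/ (between /d/ and /u/): rule 2 targets it, but not before a labial or velar stop → unchanged [n].
/u/ stays [u].
/k/ (between /u/ and /u/) is unaffected → [k].
/u/ stays [u].
Rule 1 applies to /ɡ/ (word-final: immediately after a vowel) → [ɣ].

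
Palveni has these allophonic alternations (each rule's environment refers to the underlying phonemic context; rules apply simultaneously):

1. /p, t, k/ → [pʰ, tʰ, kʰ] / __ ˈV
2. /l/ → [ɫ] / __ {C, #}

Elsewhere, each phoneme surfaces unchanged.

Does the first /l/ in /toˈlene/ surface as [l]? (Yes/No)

/l/ (between /o/ and /e/): rule 2 targets it, but not word-finally or immediately before a consonant → unchanged [l].
The actual realization is [l], which matches [l].

Yes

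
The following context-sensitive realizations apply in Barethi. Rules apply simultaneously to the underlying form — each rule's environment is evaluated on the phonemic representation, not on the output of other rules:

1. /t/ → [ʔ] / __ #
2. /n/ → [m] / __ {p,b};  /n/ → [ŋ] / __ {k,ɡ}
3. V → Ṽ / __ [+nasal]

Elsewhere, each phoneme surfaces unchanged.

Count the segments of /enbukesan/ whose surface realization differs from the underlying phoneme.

3

Segments that undergo a rule: /e/ → [ẽ] (rule 3); /n/ → [m] (rule 2); /a/ → [ã] (rule 3).
All other segments surface unchanged.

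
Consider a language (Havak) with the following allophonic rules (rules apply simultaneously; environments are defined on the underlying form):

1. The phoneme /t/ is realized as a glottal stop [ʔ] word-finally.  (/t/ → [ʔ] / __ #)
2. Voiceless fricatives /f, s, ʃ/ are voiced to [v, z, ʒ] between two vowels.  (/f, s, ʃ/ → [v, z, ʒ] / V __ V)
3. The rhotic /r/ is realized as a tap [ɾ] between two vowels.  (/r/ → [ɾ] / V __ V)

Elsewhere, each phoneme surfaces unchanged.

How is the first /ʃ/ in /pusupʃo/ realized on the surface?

[ʃ]

/ʃ/ (between /p/ and /o/) is in the target of rule 2 but the environment (between two vowels) is not met → [ʃ].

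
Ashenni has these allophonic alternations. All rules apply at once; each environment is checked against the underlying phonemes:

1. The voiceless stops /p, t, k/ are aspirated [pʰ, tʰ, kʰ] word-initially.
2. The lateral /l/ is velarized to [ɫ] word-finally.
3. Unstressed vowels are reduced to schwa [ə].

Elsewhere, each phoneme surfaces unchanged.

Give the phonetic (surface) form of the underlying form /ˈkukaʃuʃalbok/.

/k/ — word-initial, word-initially — surfaces as [kʰ] (rule 1).
/u/ (between /k/ and /k/) fails the environment for rule 3, so it stays [u].
/k/ — between /u/ and /a/; rule 1 does not apply here → [k].
Rule 3 applies to /a/ (between /k/ and /ʃ/: in an unstressed syllable) → [ə].
/ʃ/ (between /a/ and /u/): no rule targets it → [ʃ].
/u/ (between /ʃ/ and /ʃ/): in an unstressed syllable, so rule 3 applies → [ə].
/ʃ/ — not in any rule's target class → [ʃ].
/a/ meets the environment for rule 3 (in an unstressed syllable) → [ə].
/l/ (between /a/ and /b/): rule 2 targets it, but not word-finally → unchanged [l].
/b/ stays [b].
/o/ (between /b/ and /k/) occurs in an unstressed syllable → [ə] by rule 3.
/k/ — word-final; rule 1 does not apply here → [k].

[ˈkʰukəʃəʃəlbək]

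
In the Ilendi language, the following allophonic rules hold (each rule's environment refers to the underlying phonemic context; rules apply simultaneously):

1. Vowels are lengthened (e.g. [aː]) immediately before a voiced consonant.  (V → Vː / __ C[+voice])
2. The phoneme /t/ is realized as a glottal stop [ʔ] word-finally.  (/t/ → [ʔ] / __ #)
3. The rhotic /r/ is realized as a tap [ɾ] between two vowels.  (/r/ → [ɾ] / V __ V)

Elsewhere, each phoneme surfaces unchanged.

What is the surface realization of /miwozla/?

/m/ stays [m].
/i/ — between /m/ and /w/, before a voiced consonant — surfaces as [iː] (rule 1).
/w/ (between /i/ and /o/): no rule targets it → [w].
/o/ (between /w/ and /z/): before a voiced consonant, so rule 1 applies → [oː].
/z/ (between /o/ and /l/): no rule targets it → [z].
/l/ — not in any rule's target class → [l].
/a/ (word-final): rule 1 targets it, but not before a voiced consonant → unchanged [a].

[miːwoːzla]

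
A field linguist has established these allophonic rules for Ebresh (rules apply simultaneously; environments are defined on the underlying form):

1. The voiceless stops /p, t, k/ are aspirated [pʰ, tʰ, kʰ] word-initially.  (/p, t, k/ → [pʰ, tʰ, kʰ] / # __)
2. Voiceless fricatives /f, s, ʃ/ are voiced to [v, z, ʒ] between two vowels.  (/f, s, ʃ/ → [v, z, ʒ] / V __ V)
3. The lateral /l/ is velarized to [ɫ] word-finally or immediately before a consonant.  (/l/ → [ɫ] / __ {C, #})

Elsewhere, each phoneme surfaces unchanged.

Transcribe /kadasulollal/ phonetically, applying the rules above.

Rule 1 applies to /k/ (word-initial: word-initially) → [kʰ].
/a/ — not in any rule's target class → [a].
/d/ (between /a/ and /a/): no rule targets it → [d].
/a/ — not in any rule's target class → [a].
/s/ (between /a/ and /u/): between two vowels, so rule 2 applies → [z].
/u/ (between /s/ and /l/) is unaffected → [u].
/l/ — between /u/ and /o/; rule 3 does not apply here → [l].
/o/ stays [o].
/l/ — between /o/ and /l/, word-finally or immediately before a consonant — surfaces as [ɫ] (rule 3).
/l/ (between /l/ and /a/) is in the target of rule 3 but the environment (word-finally or immediately before a consonant) is not met → [l].
/a/ (between /l/ and /l/): no rule targets it → [a].
/l/ — word-final, word-finally or immediately before a consonant — surfaces as [ɫ] (rule 3).

[kʰadazuloɫlaɫ]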